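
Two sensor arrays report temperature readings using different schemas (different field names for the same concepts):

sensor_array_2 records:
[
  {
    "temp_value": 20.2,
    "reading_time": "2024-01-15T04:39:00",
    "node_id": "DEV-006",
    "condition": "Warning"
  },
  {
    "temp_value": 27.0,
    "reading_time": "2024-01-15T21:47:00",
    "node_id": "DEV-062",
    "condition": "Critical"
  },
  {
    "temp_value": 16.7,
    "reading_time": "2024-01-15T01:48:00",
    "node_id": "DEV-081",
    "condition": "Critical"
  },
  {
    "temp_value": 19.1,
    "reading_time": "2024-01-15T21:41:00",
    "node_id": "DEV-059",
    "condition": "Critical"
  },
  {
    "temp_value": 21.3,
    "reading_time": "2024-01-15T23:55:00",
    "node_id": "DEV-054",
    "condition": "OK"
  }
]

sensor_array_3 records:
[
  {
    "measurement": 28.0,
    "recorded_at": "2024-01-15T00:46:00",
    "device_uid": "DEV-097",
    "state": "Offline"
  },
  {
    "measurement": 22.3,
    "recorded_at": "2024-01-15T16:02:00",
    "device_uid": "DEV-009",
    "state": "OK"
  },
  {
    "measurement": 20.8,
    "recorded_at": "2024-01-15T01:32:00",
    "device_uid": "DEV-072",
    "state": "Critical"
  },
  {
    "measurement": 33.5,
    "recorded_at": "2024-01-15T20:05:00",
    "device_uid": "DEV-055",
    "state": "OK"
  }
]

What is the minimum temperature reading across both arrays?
16.7

Schema mapping: "temp_value" (sensor_array_2) = "measurement" (sensor_array_3) = temperature reading

Minimum in sensor_array_2: 16.7
Minimum in sensor_array_3: 20.8

Overall minimum: min(16.7, 20.8) = 16.7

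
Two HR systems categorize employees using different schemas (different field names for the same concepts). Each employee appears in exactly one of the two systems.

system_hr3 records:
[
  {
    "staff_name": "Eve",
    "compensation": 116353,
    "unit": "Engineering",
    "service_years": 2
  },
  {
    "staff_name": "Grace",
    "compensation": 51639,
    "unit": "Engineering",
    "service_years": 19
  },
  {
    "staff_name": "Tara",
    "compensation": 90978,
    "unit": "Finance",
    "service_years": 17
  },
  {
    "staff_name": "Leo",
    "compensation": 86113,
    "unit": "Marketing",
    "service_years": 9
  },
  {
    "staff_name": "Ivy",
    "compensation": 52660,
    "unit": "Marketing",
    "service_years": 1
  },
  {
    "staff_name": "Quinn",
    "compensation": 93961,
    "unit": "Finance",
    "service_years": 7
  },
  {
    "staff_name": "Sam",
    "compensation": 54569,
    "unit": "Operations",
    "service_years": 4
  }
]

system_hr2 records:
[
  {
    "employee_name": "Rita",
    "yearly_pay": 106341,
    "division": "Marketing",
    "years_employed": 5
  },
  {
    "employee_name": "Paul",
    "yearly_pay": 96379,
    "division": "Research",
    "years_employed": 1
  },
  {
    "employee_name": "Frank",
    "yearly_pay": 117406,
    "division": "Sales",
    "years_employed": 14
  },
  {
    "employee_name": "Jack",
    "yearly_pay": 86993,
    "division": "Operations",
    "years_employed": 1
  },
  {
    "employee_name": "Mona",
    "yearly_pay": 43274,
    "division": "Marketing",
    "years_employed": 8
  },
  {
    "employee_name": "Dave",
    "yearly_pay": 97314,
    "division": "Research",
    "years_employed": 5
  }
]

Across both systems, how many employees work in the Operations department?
2

Schema mapping: "unit" (system_hr3) = "division" (system_hr2) = department

Operations employees in system_hr3: 1
Operations employees in system_hr2: 1

Total in Operations: 1 + 1 = 2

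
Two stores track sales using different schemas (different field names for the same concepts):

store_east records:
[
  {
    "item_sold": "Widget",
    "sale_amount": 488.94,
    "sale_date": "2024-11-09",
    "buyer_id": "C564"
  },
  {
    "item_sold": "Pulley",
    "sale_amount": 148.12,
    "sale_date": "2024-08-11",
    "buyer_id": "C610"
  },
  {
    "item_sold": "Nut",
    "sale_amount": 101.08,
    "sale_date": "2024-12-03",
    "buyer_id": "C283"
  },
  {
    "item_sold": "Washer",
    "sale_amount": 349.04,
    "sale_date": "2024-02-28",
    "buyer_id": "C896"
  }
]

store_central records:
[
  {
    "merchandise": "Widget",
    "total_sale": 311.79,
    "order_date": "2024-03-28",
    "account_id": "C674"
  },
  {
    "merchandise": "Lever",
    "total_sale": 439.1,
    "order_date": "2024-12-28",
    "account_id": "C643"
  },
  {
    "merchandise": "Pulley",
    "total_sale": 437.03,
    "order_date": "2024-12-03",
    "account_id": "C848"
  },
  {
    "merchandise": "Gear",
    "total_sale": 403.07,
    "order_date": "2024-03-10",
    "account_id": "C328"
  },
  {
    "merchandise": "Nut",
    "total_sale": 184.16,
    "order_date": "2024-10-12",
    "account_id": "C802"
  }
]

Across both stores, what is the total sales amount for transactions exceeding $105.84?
2761.25

Schema mapping: "sale_amount" (store_east) = "total_sale" (store_central) = sale amount

Sum of sales > $105.84 in store_east: 986.1
Sum of sales > $105.84 in store_central: 1775.15

Total: 986.1 + 1775.15 = 2761.25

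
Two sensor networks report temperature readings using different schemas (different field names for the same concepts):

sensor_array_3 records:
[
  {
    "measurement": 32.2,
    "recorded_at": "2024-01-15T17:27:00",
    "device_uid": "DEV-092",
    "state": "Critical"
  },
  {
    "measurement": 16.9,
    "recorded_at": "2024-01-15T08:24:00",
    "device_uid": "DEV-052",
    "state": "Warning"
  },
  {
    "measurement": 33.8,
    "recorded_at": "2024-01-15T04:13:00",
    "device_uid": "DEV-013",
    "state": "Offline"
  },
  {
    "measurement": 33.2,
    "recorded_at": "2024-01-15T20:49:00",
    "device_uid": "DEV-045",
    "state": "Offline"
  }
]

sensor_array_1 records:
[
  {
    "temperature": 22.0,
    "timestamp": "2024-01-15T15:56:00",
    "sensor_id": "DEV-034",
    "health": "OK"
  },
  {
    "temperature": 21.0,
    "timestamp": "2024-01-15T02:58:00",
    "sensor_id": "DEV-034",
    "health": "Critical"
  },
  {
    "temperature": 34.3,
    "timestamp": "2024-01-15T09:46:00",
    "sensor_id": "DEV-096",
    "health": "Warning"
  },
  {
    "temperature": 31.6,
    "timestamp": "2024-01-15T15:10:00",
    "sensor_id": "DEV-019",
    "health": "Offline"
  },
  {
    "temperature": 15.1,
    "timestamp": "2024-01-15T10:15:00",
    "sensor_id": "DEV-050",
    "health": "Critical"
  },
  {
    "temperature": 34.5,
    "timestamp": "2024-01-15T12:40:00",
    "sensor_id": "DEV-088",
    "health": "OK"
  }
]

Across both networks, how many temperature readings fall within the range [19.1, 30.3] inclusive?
2

Schema mapping: "measurement" (sensor_array_3) = "temperature" (sensor_array_1) = temperature

Readings in [19.1, 30.3] from sensor_array_3: 0
Readings in [19.1, 30.3] from sensor_array_1: 2

Total count: 0 + 2 = 2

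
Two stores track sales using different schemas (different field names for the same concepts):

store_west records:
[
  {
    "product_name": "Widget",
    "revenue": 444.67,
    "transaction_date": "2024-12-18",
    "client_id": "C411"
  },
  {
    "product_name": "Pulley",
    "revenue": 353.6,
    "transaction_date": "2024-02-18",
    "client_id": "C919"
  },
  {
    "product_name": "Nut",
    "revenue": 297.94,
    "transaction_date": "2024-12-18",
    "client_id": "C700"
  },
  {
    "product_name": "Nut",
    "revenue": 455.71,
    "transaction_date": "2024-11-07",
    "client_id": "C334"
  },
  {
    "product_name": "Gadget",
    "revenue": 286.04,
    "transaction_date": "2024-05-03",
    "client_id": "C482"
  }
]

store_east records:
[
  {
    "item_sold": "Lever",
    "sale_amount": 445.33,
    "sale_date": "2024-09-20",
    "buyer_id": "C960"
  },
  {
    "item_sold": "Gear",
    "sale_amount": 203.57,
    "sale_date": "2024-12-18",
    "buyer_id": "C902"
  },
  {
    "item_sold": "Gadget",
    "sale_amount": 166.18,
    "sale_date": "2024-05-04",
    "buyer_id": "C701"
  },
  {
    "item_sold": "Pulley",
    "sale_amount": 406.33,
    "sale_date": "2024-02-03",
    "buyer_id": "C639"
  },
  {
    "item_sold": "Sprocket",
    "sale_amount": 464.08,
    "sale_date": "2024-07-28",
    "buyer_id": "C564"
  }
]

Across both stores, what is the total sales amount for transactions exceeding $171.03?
3357.27

Schema mapping: "revenue" (store_west) = "sale_amount" (store_east) = sale amount

Sum of sales > $171.03 in store_west: 1837.96
Sum of sales > $171.03 in store_east: 1519.31

Total: 1837.96 + 1519.31 = 3357.27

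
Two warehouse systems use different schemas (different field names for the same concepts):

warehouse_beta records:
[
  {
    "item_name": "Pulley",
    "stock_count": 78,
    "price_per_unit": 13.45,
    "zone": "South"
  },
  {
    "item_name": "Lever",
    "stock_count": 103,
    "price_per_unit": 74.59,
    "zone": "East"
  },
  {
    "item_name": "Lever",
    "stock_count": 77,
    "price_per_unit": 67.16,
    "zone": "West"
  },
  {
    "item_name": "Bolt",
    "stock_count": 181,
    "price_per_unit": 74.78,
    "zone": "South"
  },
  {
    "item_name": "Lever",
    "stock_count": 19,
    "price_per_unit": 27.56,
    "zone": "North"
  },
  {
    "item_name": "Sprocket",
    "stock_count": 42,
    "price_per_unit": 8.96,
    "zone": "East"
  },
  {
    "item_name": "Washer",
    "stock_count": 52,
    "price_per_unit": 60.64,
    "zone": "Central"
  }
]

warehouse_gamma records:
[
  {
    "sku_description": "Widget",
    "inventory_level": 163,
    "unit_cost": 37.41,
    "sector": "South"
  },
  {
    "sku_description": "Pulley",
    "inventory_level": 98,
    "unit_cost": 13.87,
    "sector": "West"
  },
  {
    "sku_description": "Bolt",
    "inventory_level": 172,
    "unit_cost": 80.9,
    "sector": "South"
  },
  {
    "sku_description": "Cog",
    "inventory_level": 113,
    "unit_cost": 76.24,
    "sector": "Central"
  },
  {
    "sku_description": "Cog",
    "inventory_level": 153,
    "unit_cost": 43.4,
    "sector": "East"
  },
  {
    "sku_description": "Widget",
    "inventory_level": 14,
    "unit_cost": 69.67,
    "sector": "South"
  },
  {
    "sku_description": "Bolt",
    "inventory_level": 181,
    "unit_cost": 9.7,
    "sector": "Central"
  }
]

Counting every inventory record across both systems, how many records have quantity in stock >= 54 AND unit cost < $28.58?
3

Schema mappings:
- "stock_count" (warehouse_beta) = "inventory_level" (warehouse_gamma) = quantity
- "price_per_unit" (warehouse_beta) = "unit_cost" (warehouse_gamma) = unit cost

Records meeting both conditions in warehouse_beta: 1
Records meeting both conditions in warehouse_gamma: 2

Total: 1 + 2 = 3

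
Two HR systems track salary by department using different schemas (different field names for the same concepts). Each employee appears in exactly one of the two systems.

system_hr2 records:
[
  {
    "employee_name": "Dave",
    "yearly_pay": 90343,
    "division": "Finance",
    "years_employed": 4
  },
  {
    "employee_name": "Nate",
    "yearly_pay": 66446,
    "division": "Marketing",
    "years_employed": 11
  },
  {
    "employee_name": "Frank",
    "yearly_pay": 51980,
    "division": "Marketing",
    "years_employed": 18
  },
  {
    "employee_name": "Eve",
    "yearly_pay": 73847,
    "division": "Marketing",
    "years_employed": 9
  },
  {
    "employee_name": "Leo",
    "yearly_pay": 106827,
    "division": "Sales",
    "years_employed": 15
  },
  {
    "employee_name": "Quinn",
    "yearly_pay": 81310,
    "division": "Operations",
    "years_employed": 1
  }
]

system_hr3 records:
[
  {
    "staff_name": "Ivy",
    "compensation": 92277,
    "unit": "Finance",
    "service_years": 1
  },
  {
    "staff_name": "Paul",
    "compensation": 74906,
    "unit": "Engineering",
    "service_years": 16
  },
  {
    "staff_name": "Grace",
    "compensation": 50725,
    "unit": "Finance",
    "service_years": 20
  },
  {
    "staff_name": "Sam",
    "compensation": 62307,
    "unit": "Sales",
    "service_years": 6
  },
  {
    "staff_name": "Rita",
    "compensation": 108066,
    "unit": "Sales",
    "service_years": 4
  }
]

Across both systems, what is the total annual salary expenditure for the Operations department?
81310

Schema mappings:
- "division" (system_hr2) = "unit" (system_hr3) = department
- "yearly_pay" (system_hr2) = "compensation" (system_hr3) = salary

Operations salaries from system_hr2: 81310
Operations salaries from system_hr3: 0

Total: 81310 + 0 = 81310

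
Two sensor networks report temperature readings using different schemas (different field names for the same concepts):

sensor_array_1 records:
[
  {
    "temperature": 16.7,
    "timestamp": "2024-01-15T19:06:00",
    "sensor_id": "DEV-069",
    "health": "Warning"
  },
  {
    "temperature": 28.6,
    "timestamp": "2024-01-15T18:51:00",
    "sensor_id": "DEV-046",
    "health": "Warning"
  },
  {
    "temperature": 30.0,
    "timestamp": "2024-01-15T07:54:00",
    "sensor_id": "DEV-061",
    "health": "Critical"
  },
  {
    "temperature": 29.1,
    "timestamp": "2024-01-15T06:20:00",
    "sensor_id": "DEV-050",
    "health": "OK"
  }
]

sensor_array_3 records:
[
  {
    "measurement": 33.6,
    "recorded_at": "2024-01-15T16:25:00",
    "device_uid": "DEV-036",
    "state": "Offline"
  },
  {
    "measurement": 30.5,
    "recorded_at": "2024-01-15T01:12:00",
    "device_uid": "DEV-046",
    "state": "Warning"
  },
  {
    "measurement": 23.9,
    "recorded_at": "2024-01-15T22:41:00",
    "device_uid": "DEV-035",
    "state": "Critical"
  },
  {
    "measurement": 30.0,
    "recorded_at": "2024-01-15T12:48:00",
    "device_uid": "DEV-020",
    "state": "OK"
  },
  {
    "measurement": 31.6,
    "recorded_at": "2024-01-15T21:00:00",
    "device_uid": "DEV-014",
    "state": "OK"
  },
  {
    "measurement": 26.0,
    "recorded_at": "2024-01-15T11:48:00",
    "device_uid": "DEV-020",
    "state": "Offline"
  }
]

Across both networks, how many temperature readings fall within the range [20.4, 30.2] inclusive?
6

Schema mapping: "temperature" (sensor_array_1) = "measurement" (sensor_array_3) = temperature

Readings in [20.4, 30.2] from sensor_array_1: 3
Readings in [20.4, 30.2] from sensor_array_3: 3

Total count: 3 + 3 = 6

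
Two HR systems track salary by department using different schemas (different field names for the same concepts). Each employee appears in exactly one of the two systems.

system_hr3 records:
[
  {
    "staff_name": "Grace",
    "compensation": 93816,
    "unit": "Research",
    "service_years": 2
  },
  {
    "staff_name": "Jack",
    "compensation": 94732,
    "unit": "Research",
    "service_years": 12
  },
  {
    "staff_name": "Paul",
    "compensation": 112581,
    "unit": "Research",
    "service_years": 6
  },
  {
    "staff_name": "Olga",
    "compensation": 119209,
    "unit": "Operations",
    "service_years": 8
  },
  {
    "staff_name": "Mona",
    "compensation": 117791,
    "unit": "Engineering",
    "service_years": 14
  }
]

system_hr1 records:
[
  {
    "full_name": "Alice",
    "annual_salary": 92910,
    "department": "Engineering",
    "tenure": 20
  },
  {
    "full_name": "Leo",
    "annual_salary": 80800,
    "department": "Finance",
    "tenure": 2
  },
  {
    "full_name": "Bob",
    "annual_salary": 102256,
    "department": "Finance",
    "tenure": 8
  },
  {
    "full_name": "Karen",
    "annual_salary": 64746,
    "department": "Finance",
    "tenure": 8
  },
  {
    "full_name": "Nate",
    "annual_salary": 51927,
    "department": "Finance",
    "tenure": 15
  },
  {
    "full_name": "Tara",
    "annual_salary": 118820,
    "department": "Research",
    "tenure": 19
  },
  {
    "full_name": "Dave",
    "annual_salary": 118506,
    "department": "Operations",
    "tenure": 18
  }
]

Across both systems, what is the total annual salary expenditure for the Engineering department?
210701

Schema mappings:
- "unit" (system_hr3) = "department" (system_hr1) = department
- "compensation" (system_hr3) = "annual_salary" (system_hr1) = salary

Engineering salaries from system_hr3: 117791
Engineering salaries from system_hr1: 92910

Total: 117791 + 92910 = 210701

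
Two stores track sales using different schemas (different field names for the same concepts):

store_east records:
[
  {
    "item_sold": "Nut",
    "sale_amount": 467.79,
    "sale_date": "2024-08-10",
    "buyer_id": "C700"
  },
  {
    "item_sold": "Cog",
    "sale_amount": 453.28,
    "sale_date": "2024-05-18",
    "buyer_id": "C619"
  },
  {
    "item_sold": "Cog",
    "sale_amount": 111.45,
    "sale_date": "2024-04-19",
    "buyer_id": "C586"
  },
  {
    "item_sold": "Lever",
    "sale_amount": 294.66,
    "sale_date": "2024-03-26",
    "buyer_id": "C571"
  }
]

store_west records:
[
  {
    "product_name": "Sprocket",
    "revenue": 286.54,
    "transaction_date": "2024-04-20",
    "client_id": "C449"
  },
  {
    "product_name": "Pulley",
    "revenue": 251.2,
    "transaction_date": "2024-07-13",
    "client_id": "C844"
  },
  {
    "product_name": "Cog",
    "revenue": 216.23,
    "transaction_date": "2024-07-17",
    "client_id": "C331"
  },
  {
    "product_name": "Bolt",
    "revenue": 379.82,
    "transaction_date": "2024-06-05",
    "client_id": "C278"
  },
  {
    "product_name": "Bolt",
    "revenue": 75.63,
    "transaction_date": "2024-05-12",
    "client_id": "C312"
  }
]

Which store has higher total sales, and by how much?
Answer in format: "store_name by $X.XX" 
store_east by $117.76

Schema mapping: "sale_amount" (store_east) = "revenue" (store_west) = sale amount

Total for store_east: 1327.18
Total for store_west: 1209.42

Difference: |1327.18 - 1209.42| = 117.76
store_east has higher sales by $117.76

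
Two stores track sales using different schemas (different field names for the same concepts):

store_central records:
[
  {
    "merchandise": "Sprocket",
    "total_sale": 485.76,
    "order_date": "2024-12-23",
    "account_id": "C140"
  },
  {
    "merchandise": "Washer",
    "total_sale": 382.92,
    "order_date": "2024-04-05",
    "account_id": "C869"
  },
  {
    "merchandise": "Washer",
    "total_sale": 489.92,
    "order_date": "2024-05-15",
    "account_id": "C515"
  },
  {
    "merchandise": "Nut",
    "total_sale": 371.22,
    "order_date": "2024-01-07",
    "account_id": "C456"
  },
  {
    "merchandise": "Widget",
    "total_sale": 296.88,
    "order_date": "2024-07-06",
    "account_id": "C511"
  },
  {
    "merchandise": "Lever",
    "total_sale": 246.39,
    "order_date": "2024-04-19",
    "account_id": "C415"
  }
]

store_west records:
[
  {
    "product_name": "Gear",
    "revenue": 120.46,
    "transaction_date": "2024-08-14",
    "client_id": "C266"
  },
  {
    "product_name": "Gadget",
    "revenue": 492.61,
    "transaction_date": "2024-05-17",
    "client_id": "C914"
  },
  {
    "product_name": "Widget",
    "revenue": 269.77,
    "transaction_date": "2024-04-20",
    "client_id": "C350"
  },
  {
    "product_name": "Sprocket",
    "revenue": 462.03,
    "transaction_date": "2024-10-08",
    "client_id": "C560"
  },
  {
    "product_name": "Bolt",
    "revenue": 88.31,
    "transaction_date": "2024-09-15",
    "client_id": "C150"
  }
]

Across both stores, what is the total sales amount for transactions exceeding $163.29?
3497.5

Schema mapping: "total_sale" (store_central) = "revenue" (store_west) = sale amount

Sum of sales > $163.29 in store_central: 2273.09
Sum of sales > $163.29 in store_west: 1224.41

Total: 2273.09 + 1224.41 = 3497.5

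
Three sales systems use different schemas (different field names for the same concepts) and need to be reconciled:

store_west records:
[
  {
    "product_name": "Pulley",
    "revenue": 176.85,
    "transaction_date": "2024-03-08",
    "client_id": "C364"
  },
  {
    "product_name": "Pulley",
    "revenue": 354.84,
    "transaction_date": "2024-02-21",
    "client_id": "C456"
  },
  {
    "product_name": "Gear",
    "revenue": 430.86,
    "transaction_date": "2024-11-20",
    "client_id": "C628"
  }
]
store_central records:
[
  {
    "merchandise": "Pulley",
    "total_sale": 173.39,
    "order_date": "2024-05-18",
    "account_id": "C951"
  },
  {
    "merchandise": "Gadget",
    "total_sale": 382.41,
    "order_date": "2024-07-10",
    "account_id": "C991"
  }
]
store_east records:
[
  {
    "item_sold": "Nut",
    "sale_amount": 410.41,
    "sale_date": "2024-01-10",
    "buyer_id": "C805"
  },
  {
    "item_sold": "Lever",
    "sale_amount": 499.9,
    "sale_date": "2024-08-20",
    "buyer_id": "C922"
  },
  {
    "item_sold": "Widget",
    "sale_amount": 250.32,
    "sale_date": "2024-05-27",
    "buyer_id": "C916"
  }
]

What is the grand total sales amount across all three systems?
2678.98

Schema reconciliation - all amount fields map to sale amount:

store_west (revenue): 962.55
store_central (total_sale): 555.8
store_east (sale_amount): 1160.63

Grand total: 2678.98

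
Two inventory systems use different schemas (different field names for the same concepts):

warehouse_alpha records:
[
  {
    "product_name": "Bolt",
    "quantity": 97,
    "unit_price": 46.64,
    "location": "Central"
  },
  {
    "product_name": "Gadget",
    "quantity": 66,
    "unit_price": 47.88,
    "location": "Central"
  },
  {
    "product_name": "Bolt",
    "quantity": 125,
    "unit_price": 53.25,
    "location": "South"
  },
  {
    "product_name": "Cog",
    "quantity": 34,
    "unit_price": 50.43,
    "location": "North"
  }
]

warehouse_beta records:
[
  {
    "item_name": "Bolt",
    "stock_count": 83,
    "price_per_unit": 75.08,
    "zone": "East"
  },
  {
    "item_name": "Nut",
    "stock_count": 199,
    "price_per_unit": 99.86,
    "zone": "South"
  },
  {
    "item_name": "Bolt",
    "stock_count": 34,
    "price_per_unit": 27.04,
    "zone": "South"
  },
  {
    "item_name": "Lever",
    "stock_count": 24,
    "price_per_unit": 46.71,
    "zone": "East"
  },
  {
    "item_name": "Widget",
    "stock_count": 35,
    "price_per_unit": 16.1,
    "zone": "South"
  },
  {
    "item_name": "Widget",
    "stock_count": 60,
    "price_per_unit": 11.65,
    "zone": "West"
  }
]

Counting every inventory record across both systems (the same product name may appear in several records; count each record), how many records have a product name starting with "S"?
0

Schema mapping: "product_name" (warehouse_alpha) = "item_name" (warehouse_beta) = product name

Records with product name starting with "S" in warehouse_alpha: 0
Records with product name starting with "S" in warehouse_beta: 0

Total: 0 + 0 = 0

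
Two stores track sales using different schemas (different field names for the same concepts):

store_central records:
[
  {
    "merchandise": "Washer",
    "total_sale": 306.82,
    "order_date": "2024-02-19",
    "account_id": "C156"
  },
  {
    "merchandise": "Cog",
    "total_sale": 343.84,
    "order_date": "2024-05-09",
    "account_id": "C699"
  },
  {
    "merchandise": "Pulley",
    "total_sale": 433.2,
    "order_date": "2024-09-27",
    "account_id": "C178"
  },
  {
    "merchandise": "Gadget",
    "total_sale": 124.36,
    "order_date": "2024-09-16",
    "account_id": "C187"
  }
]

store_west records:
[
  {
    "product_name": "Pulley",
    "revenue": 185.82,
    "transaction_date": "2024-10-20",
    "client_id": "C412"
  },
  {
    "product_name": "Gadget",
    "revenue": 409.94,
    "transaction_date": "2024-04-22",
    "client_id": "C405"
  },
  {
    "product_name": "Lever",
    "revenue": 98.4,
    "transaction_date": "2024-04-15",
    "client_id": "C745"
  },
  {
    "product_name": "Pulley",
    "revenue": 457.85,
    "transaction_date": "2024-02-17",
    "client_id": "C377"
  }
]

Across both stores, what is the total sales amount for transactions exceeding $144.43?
2137.47

Schema mapping: "total_sale" (store_central) = "revenue" (store_west) = sale amount

Sum of sales > $144.43 in store_central: 1083.86
Sum of sales > $144.43 in store_west: 1053.61

Total: 1083.86 + 1053.61 = 2137.47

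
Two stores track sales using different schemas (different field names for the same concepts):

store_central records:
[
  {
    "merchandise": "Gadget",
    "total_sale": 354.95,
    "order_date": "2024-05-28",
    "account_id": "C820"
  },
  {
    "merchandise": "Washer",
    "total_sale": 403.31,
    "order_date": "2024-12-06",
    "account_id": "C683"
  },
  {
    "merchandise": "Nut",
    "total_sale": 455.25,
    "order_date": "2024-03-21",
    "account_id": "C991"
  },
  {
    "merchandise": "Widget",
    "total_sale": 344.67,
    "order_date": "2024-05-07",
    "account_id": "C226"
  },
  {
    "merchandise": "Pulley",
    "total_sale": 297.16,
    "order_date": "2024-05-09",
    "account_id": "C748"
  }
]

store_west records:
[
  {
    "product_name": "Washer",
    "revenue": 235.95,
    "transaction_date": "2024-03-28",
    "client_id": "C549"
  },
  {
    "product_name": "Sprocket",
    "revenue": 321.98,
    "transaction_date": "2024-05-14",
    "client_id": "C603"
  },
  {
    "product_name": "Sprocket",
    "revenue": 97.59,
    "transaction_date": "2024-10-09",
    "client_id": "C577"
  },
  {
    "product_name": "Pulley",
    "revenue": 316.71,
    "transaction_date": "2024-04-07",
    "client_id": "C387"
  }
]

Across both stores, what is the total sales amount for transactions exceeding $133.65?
2729.98

Schema mapping: "total_sale" (store_central) = "revenue" (store_west) = sale amount

Sum of sales > $133.65 in store_central: 1855.34
Sum of sales > $133.65 in store_west: 874.64

Total: 1855.34 + 874.64 = 2729.98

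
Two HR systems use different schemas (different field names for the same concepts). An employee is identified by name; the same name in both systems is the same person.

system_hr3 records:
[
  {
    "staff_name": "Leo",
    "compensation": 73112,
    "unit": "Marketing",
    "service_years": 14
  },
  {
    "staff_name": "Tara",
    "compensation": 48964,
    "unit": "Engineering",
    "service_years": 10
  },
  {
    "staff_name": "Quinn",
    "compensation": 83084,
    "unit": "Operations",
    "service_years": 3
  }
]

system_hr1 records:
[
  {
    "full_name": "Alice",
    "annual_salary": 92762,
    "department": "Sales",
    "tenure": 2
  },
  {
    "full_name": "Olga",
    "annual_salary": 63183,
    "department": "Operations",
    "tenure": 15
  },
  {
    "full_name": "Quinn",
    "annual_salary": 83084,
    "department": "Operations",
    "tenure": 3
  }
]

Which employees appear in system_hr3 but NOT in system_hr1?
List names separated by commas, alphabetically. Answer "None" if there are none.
Leo, Tara

Schema mapping: "staff_name" (system_hr3) = "full_name" (system_hr1) = employee name

Names in system_hr3: ['Leo', 'Quinn', 'Tara']
Names in system_hr1: ['Alice', 'Olga', 'Quinn']

In system_hr3 but not system_hr1: ['Leo', 'Tara']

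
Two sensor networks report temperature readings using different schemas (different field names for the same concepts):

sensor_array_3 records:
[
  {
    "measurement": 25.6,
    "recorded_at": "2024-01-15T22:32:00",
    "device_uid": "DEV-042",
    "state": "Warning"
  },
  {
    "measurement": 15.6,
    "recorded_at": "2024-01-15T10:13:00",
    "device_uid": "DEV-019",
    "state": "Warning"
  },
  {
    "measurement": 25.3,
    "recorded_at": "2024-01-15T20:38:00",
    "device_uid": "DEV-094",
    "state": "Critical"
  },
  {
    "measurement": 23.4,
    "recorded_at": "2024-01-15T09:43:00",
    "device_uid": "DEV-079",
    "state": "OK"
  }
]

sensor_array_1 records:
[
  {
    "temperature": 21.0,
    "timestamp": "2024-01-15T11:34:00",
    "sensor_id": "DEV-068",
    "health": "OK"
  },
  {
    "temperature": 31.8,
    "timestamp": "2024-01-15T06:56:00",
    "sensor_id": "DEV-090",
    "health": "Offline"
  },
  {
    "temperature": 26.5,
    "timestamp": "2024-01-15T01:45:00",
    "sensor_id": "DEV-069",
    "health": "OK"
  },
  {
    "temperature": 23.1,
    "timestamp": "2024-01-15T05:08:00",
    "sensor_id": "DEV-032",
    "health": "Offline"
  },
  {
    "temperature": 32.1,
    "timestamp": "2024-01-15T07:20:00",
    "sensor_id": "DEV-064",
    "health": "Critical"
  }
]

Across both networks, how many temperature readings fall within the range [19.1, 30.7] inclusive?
6

Schema mapping: "measurement" (sensor_array_3) = "temperature" (sensor_array_1) = temperature

Readings in [19.1, 30.7] from sensor_array_3: 3
Readings in [19.1, 30.7] from sensor_array_1: 3

Total count: 3 + 3 = 6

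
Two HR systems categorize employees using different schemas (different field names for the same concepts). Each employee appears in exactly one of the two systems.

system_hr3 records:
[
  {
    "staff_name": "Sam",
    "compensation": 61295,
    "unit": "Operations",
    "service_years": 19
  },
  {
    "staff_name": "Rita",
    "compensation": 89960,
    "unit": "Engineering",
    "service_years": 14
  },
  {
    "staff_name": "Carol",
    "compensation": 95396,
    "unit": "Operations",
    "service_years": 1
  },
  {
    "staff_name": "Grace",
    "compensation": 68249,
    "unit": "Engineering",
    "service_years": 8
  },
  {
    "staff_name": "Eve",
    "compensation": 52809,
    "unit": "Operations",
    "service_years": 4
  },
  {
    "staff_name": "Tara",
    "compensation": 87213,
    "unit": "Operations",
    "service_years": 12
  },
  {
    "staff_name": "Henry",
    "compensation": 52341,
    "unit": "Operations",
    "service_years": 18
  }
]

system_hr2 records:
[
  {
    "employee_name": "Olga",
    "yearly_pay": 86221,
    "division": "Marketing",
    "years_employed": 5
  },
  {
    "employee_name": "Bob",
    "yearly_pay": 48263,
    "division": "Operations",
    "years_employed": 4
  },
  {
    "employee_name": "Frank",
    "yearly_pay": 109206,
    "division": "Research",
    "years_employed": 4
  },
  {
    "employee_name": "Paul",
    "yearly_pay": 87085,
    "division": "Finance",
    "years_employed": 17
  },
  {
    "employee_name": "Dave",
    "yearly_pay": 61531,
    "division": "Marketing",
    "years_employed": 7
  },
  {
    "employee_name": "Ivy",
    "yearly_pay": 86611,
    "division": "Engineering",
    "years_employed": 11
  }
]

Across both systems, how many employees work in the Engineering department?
3

Schema mapping: "unit" (system_hr3) = "division" (system_hr2) = department

Engineering employees in system_hr3: 2
Engineering employees in system_hr2: 1

Total in Engineering: 2 + 1 = 3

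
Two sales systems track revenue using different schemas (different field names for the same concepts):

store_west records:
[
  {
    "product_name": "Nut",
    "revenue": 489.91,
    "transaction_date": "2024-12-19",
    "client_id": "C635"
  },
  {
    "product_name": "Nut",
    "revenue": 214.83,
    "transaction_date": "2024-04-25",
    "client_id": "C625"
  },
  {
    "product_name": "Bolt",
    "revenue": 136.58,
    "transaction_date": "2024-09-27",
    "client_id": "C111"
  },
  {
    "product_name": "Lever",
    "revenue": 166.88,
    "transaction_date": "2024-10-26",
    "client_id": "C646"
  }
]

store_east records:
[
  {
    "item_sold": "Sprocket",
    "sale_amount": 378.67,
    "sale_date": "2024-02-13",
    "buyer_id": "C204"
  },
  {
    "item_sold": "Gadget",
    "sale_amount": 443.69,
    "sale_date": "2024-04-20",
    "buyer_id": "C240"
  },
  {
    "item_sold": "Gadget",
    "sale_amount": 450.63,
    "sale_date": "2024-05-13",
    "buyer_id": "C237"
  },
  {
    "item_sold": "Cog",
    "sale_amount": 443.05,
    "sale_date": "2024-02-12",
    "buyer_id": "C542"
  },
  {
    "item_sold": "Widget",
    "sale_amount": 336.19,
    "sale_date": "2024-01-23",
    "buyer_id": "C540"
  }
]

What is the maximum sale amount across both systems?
489.91

Reconcile: "revenue" (store_west) = "sale_amount" (store_east) = sale amount

Maximum in store_west: 489.91
Maximum in store_east: 450.63

Overall maximum: max(489.91, 450.63) = 489.91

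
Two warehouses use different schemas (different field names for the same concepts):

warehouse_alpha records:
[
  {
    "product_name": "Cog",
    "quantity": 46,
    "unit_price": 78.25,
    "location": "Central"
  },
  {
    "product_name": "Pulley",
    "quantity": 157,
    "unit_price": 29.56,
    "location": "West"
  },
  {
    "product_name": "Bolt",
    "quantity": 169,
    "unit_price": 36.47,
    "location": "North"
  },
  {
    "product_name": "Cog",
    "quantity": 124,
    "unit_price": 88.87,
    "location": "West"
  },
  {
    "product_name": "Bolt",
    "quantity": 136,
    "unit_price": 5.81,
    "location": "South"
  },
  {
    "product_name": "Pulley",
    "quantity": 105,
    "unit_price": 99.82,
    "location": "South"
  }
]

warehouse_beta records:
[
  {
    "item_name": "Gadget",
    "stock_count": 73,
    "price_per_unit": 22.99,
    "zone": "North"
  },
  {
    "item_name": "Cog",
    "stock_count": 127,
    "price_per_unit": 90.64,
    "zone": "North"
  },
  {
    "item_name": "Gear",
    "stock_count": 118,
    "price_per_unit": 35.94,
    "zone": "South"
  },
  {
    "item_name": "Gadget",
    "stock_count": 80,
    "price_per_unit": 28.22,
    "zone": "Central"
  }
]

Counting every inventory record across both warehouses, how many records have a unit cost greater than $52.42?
4

Schema mapping: "unit_price" (warehouse_alpha) = "price_per_unit" (warehouse_beta) = unit cost

Records > $52.42 in warehouse_alpha: 3
Records > $52.42 in warehouse_beta: 1

Total count: 3 + 1 = 4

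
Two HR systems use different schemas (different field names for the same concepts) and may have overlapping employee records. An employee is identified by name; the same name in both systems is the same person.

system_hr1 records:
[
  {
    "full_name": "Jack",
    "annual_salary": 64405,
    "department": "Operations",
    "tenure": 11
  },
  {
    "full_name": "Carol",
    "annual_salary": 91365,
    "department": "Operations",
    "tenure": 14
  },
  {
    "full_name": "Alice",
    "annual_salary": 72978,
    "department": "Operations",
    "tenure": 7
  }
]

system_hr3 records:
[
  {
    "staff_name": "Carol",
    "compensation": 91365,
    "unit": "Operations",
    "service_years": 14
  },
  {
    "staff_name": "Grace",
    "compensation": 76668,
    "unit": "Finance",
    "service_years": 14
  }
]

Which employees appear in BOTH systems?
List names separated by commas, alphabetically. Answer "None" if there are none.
Carol

Schema mapping: "full_name" (system_hr1) = "staff_name" (system_hr3) = employee name

Names in system_hr1: ['Alice', 'Carol', 'Jack']
Names in system_hr3: ['Carol', 'Grace']

Intersection: ['Carol']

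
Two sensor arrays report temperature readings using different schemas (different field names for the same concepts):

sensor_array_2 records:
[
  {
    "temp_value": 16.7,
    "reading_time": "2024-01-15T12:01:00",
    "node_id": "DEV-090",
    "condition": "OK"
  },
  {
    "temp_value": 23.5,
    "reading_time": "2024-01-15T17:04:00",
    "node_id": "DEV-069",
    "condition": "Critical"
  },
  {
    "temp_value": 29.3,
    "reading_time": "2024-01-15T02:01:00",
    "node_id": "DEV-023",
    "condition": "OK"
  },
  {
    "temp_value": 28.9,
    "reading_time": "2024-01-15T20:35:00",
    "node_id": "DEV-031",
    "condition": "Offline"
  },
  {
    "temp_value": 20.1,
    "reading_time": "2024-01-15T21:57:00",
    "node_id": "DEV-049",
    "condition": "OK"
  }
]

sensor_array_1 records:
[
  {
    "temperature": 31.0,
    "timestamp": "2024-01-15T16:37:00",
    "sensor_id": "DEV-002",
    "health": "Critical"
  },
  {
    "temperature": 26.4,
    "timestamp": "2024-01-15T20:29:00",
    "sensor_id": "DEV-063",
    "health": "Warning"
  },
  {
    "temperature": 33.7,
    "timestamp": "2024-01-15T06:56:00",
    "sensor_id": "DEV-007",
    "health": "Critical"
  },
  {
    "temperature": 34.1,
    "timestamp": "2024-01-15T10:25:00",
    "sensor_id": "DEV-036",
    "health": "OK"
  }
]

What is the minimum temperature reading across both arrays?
16.7

Schema mapping: "temp_value" (sensor_array_2) = "temperature" (sensor_array_1) = temperature reading

Minimum in sensor_array_2: 16.7
Minimum in sensor_array_1: 26.4

Overall minimum: min(16.7, 26.4) = 16.7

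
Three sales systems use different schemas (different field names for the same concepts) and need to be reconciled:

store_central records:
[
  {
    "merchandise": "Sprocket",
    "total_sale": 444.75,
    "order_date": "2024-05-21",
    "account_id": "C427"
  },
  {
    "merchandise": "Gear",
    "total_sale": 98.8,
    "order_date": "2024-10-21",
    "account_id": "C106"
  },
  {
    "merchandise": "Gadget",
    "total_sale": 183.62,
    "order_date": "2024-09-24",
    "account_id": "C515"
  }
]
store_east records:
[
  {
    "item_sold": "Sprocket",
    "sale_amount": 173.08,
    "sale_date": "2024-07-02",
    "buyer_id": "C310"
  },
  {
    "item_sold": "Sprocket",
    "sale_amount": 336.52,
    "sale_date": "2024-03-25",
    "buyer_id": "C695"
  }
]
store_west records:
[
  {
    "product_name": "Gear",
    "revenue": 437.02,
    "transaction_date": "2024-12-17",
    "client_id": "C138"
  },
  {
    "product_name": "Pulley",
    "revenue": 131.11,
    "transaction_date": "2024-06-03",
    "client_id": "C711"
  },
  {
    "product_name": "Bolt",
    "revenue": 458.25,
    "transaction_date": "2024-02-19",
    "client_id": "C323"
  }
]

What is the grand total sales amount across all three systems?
2263.15

Schema reconciliation - all amount fields map to sale amount:

store_central (total_sale): 727.17
store_east (sale_amount): 509.6
store_west (revenue): 1026.38

Grand total: 2263.15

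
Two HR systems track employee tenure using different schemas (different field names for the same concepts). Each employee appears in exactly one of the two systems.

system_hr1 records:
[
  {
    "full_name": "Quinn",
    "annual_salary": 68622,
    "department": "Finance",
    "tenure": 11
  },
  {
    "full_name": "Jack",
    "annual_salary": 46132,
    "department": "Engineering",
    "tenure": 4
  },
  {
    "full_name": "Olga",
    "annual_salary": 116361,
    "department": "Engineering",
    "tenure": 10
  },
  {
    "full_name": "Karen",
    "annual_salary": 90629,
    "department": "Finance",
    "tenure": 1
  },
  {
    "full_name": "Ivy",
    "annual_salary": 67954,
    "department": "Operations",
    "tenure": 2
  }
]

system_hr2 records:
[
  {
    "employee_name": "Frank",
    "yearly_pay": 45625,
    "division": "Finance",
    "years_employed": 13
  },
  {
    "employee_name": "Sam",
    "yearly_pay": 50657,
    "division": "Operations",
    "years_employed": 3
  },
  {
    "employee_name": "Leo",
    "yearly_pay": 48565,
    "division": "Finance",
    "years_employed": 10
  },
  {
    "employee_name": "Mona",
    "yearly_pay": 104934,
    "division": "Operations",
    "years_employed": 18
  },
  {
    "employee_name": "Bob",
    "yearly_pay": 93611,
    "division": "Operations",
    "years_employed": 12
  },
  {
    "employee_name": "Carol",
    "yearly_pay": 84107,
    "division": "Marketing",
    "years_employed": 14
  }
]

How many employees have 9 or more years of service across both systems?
7

Reconcile schemas: "tenure" (system_hr1) = "years_employed" (system_hr2) = years of service

From system_hr1: 2 employees with >= 9 years
From system_hr2: 5 employees with >= 9 years

Total: 2 + 5 = 7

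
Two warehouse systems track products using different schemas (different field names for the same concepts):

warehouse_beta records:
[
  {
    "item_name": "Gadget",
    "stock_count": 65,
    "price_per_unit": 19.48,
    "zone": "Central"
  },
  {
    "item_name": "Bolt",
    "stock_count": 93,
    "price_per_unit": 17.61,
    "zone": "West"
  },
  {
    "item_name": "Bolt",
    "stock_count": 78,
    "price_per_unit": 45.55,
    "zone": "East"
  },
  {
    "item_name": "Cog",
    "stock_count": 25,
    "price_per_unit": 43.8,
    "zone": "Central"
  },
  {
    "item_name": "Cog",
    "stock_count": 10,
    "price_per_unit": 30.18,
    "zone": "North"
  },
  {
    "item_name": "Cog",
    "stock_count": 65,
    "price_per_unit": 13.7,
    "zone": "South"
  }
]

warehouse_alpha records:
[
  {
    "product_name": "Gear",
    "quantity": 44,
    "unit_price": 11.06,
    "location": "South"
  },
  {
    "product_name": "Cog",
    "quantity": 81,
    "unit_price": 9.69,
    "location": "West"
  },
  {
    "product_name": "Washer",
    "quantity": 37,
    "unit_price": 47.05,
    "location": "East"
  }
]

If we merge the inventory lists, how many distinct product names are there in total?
5

Schema mapping: "item_name" (warehouse_beta) = "product_name" (warehouse_alpha) = product name

Products in warehouse_beta: ['Bolt', 'Cog', 'Gadget']
Products in warehouse_alpha: ['Cog', 'Gear', 'Washer']

Union (unique products): ['Bolt', 'Cog', 'Gadget', 'Gear', 'Washer']
Count: 5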